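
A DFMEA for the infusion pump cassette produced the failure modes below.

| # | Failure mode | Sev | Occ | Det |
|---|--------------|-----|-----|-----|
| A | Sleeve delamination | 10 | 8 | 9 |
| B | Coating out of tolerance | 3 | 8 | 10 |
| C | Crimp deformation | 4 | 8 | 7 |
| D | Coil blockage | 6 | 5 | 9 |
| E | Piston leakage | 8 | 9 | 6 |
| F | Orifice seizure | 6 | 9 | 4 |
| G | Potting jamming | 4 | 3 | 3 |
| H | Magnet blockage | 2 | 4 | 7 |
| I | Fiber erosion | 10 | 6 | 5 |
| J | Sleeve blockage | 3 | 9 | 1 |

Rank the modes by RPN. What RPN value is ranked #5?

240

RPN = Severity × Occurrence × Detection:
  A: 10 × 8 × 9 = 720
  B: 3 × 8 × 10 = 240
  C: 4 × 8 × 7 = 224
  D: 6 × 5 × 9 = 270
  E: 8 × 9 × 6 = 432
  F: 6 × 9 × 4 = 216
  G: 4 × 3 × 3 = 36
  H: 2 × 4 × 7 = 56
  I: 10 × 6 × 5 = 300
  J: 3 × 9 × 1 = 27
Sorted descending: 720, 432, 300, 270, 240, 224, 216, 56, 36, 27.
The fifth-highest RPN is 240 (B).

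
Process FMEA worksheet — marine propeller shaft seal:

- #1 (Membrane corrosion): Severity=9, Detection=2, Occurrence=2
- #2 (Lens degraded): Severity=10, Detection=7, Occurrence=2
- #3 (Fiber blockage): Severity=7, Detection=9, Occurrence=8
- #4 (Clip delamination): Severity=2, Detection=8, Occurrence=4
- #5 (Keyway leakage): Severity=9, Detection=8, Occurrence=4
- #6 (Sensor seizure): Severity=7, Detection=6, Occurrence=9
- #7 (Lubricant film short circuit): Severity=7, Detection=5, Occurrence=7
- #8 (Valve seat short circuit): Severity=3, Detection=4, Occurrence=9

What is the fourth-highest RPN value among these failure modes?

RPN = Severity × Occurrence × Detection:
  #1: 9 × 2 × 2 = 36
  #2: 10 × 2 × 7 = 140
  #3: 7 × 8 × 9 = 504
  #4: 2 × 4 × 8 = 64
  #5: 9 × 4 × 8 = 288
  #6: 7 × 9 × 6 = 378
  #7: 7 × 7 × 5 = 245
  #8: 3 × 9 × 4 = 108
Sorted descending: 504, 378, 288, 245, 140, 108, 64, 36.
The fourth-highest RPN is 245 (#7).

245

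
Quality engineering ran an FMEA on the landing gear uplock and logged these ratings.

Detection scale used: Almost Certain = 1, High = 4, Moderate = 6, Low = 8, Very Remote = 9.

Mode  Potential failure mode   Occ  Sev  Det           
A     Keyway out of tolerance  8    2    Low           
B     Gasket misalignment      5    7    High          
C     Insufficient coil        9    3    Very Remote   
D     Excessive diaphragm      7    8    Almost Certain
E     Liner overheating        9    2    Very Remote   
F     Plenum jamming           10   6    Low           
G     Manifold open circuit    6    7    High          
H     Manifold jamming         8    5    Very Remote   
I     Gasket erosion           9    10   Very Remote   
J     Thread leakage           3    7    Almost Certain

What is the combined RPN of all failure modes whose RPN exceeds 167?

RPN = Severity × Occurrence × Detection:
  A: 2 × 8 × 8 = 128
  B: 7 × 5 × 4 = 140
  C: 3 × 9 × 9 = 243
  D: 8 × 7 × 1 = 56
  E: 2 × 9 × 9 = 162
  F: 6 × 10 × 8 = 480
  G: 7 × 6 × 4 = 168
  H: 5 × 8 × 9 = 360
  I: 10 × 9 × 9 = 810
  J: 7 × 3 × 1 = 21
RPN > 167: C (243), F (480), G (168), H (360), I (810).
Sum: 243 + 480 + 168 + 360 + 810 = 2061.

2061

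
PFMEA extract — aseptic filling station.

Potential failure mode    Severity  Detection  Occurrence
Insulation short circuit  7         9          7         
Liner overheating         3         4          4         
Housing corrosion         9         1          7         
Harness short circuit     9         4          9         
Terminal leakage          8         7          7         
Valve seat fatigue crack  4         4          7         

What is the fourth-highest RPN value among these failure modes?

112

RPN = Severity × Occurrence × Detection:
  Insulation short circuit: 7 × 7 × 9 = 441
  Liner overheating: 3 × 4 × 4 = 48
  Housing corrosion: 9 × 7 × 1 = 63
  Harness short circuit: 9 × 9 × 4 = 324
  Terminal leakage: 8 × 7 × 7 = 392
  Valve seat fatigue crack: 4 × 7 × 4 = 112
Sorted descending: 441, 392, 324, 112, 63, 48.
The fourth-highest RPN is 112 (Valve seat fatigue crack).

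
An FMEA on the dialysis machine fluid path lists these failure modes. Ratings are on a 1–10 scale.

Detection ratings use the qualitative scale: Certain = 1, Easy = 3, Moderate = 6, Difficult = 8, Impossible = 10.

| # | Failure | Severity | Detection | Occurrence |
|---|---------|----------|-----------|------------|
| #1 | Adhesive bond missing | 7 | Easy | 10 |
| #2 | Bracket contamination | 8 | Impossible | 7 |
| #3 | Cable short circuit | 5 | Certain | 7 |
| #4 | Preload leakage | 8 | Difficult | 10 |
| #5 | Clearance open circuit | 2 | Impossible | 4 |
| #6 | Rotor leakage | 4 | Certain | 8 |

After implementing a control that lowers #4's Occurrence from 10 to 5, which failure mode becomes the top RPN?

#2

RPN = Severity × Occurrence × Detection:
  #1: 7 × 10 × 3 = 210
  #2: 8 × 7 × 10 = 560
  #3: 5 × 7 × 1 = 35
  #4: 8 × 10 × 8 = 640
  #5: 2 × 4 × 10 = 80
  #6: 4 × 8 × 1 = 32
After action: #4 → 8 × 5 × 8 = 320.
Revised RPNs: #2=560, #4=320, #1=210, #5=80, #3=35, #6=32.
Highest is now #2 (560).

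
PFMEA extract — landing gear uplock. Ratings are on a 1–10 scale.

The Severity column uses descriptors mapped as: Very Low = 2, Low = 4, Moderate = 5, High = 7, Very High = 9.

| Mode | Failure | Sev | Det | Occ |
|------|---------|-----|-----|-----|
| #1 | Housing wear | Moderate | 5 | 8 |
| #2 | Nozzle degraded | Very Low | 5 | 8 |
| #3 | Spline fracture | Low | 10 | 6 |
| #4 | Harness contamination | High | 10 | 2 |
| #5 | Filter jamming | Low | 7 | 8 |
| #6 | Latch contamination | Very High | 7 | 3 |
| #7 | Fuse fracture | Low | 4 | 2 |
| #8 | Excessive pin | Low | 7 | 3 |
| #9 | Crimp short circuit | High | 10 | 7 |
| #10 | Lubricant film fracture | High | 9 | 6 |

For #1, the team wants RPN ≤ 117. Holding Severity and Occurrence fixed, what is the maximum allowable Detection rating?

2

#1: S=5, O=8, D=5 → current RPN = 200.
Fixed product = 40. Need 40 × D ≤ 117, so D ≤ 117/40 = 2.92.
Maximum integer Detection rating = 2 (gives RPN 80; D=3 would give 120 > 117).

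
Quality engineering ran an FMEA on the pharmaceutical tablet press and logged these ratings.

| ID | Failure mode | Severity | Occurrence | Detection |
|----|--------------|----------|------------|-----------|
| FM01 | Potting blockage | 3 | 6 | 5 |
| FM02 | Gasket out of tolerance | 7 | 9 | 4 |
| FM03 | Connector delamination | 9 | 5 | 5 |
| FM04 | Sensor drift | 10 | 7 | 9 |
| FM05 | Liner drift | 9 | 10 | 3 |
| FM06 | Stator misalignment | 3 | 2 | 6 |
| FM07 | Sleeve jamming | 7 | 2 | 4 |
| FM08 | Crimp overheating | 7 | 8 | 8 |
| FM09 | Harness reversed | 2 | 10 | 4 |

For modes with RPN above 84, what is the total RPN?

1915

RPN = Severity × Occurrence × Detection:
  FM01: 3 × 6 × 5 = 90
  FM02: 7 × 9 × 4 = 252
  FM03: 9 × 5 × 5 = 225
  FM04: 10 × 7 × 9 = 630
  FM05: 9 × 10 × 3 = 270
  FM06: 3 × 2 × 6 = 36
  FM07: 7 × 2 × 4 = 56
  FM08: 7 × 8 × 8 = 448
  FM09: 2 × 10 × 4 = 80
RPN > 84: FM01 (90), FM02 (252), FM03 (225), FM04 (630), FM05 (270), FM08 (448).
Sum: 90 + 252 + 225 + 630 + 270 + 448 = 1915.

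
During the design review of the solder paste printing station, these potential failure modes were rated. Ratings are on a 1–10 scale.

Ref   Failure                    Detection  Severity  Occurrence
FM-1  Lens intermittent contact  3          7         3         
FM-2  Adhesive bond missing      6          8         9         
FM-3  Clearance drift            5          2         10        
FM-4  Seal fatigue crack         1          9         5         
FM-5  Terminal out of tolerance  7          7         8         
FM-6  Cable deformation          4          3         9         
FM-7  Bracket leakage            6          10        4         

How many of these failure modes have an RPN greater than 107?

RPN = Severity × Occurrence × Detection:
  FM-1: 7 × 3 × 3 = 63
  FM-2: 8 × 9 × 6 = 432
  FM-3: 2 × 10 × 5 = 100
  FM-4: 9 × 5 × 1 = 45
  FM-5: 7 × 8 × 7 = 392
  FM-6: 3 × 9 × 4 = 108
  FM-7: 10 × 4 × 6 = 240
Modes with RPN > 107: FM-2 (432), FM-5 (392), FM-6 (108), FM-7 (240) → 4.

4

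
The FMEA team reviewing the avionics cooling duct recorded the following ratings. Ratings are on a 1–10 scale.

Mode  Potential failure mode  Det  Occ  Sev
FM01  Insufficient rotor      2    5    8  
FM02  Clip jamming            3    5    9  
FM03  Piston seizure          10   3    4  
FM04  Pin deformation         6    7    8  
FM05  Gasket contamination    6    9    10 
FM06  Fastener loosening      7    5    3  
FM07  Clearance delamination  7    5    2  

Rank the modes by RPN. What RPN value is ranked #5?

RPN = Severity × Occurrence × Detection:
  FM01: 8 × 5 × 2 = 80
  FM02: 9 × 5 × 3 = 135
  FM03: 4 × 3 × 10 = 120
  FM04: 8 × 7 × 6 = 336
  FM05: 10 × 9 × 6 = 540
  FM06: 3 × 5 × 7 = 105
  FM07: 2 × 5 × 7 = 70
Sorted descending: 540, 336, 135, 120, 105, 80, 70.
The fifth-highest RPN is 105 (FM06).

105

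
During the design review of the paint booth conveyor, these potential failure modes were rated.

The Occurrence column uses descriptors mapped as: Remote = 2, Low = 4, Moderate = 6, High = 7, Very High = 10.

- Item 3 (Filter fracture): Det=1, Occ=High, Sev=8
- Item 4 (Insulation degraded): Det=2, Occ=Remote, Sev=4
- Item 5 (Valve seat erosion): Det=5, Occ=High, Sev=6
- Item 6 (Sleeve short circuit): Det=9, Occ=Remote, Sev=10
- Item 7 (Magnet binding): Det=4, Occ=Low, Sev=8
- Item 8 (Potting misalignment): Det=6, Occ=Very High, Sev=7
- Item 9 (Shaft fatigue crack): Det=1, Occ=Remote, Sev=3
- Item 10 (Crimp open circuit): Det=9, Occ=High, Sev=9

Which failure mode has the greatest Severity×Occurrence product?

Item 8

Criticality = Severity × Occurrence:
  Item 3: 8 × 7 = 56
  Item 4: 4 × 2 = 8
  Item 5: 6 × 7 = 42
  Item 6: 10 × 2 = 20
  Item 7: 8 × 4 = 32
  Item 8: 7 × 10 = 70
  Item 9: 3 × 2 = 6
  Item 10: 9 × 7 = 63
Highest criticality is 70 → Item 8.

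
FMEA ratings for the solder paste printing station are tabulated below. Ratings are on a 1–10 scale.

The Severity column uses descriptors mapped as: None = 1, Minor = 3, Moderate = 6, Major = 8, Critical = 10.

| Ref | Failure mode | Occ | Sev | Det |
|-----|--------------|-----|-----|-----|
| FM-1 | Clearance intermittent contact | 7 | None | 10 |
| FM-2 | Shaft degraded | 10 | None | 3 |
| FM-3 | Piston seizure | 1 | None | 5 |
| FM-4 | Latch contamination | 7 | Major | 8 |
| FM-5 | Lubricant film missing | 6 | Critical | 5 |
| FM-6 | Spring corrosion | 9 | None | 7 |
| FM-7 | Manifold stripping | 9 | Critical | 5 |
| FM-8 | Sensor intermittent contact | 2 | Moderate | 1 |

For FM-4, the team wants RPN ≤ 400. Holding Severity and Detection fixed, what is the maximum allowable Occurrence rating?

FM-4: S=8, O=7, D=8 → current RPN = 448.
Fixed product = 64. Need 64 × O ≤ 400, so O ≤ 400/64 = 6.25.
Maximum integer Occurrence rating = 6 (gives RPN 384; O=7 would give 448 > 400).

6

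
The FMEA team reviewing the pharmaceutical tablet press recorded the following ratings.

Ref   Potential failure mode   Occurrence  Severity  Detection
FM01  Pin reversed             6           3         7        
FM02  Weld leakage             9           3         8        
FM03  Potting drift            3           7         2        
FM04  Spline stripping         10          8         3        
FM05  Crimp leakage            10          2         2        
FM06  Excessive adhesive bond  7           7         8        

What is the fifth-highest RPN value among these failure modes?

RPN = Severity × Occurrence × Detection:
  FM01: 3 × 6 × 7 = 126
  FM02: 3 × 9 × 8 = 216
  FM03: 7 × 3 × 2 = 42
  FM04: 8 × 10 × 3 = 240
  FM05: 2 × 10 × 2 = 40
  FM06: 7 × 7 × 8 = 392
Sorted descending: 392, 240, 216, 126, 42, 40.
The fifth-highest RPN is 42 (FM03).

42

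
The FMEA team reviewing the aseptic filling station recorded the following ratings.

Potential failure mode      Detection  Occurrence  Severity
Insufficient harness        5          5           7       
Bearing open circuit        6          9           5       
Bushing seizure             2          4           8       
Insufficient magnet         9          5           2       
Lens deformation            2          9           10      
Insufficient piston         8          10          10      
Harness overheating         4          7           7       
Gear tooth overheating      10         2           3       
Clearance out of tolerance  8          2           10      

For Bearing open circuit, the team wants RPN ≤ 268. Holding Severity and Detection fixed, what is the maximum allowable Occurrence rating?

8

Bearing open circuit: S=5, O=9, D=6 → current RPN = 270.
Fixed product = 30. Need 30 × O ≤ 268, so O ≤ 268/30 = 8.93.
Maximum integer Occurrence rating = 8 (gives RPN 240; O=9 would give 270 > 268).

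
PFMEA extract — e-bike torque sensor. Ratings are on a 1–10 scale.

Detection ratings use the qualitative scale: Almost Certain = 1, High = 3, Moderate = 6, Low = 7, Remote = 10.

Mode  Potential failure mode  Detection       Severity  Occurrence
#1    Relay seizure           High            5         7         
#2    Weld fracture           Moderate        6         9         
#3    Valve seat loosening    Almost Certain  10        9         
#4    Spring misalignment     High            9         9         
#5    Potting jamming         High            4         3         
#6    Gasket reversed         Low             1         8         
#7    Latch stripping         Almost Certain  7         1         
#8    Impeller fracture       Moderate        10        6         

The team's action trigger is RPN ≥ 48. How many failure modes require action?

6

RPN = Severity × Occurrence × Detection:
  #1: 5 × 7 × 3 = 105
  #2: 6 × 9 × 6 = 324
  #3: 10 × 9 × 1 = 90
  #4: 9 × 9 × 3 = 243
  #5: 4 × 3 × 3 = 36
  #6: 1 × 8 × 7 = 56
  #7: 7 × 1 × 1 = 7
  #8: 10 × 6 × 6 = 360
Modes with RPN ≥ 48: #1 (105), #2 (324), #3 (90), #4 (243), #6 (56), #8 (360) → 6.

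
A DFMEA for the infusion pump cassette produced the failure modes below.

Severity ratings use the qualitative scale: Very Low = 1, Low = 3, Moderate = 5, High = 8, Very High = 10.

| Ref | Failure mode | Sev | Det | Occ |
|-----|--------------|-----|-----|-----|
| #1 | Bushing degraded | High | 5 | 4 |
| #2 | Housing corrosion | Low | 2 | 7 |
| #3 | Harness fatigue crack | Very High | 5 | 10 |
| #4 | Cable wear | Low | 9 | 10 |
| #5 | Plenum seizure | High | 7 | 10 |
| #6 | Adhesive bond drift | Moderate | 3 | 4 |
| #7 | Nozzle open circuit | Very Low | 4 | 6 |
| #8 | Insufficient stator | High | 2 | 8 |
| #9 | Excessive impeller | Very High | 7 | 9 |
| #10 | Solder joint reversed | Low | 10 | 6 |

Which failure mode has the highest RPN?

#9

RPN = Severity × Occurrence × Detection:
  #1: 8 × 4 × 5 = 160
  #2: 3 × 7 × 2 = 42
  #3: 10 × 10 × 5 = 500
  #4: 3 × 10 × 9 = 270
  #5: 8 × 10 × 7 = 560
  #6: 5 × 4 × 3 = 60
  #7: 1 × 6 × 4 = 24
  #8: 8 × 8 × 2 = 128
  #9: 10 × 9 × 7 = 630
  #10: 3 × 6 × 10 = 180
Highest RPN is 630 → #9.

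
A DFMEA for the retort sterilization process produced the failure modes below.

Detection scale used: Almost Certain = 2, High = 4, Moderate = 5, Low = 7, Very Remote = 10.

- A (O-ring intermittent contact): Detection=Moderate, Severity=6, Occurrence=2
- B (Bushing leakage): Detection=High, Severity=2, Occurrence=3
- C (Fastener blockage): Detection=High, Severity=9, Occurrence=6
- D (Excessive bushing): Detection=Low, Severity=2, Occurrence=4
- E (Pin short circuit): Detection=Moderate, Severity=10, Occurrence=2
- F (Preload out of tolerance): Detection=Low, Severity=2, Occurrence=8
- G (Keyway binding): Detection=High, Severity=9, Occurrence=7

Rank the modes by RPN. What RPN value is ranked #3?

RPN = Severity × Occurrence × Detection:
  A: 6 × 2 × 5 = 60
  B: 2 × 3 × 4 = 24
  C: 9 × 6 × 4 = 216
  D: 2 × 4 × 7 = 56
  E: 10 × 2 × 5 = 100
  F: 2 × 8 × 7 = 112
  G: 9 × 7 × 4 = 252
Sorted descending: 252, 216, 112, 100, 60, 56, 24.
The third-highest RPN is 112 (F).

112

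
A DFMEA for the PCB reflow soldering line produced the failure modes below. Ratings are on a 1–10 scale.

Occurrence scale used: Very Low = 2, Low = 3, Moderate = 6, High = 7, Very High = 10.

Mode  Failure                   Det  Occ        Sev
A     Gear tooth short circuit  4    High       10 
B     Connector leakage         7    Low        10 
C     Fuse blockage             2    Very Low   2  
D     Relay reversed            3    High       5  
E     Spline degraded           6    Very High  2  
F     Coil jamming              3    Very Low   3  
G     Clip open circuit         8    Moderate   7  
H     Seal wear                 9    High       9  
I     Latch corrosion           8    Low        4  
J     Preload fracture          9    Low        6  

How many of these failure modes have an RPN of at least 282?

2

RPN = Severity × Occurrence × Detection:
  A: 10 × 7 × 4 = 280
  B: 10 × 3 × 7 = 210
  C: 2 × 2 × 2 = 8
  D: 5 × 7 × 3 = 105
  E: 2 × 10 × 6 = 120
  F: 3 × 2 × 3 = 18
  G: 7 × 6 × 8 = 336
  H: 9 × 7 × 9 = 567
  I: 4 × 3 × 8 = 96
  J: 6 × 3 × 9 = 162
Modes with RPN ≥ 282: G (336), H (567) → 2.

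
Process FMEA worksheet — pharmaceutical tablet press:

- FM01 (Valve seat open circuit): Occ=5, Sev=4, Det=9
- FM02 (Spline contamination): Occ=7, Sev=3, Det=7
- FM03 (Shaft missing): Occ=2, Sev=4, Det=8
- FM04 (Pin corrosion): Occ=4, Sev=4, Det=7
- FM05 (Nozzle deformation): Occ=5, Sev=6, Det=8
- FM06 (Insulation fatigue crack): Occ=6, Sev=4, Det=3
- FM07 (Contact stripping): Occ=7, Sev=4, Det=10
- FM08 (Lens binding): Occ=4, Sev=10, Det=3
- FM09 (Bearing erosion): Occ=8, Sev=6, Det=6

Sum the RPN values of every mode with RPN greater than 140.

RPN = Severity × Occurrence × Detection:
  FM01: 4 × 5 × 9 = 180
  FM02: 3 × 7 × 7 = 147
  FM03: 4 × 2 × 8 = 64
  FM04: 4 × 4 × 7 = 112
  FM05: 6 × 5 × 8 = 240
  FM06: 4 × 6 × 3 = 72
  FM07: 4 × 7 × 10 = 280
  FM08: 10 × 4 × 3 = 120
  FM09: 6 × 8 × 6 = 288
RPN > 140: FM01 (180), FM02 (147), FM05 (240), FM07 (280), FM09 (288).
Sum: 180 + 147 + 240 + 280 + 288 = 1135.

1135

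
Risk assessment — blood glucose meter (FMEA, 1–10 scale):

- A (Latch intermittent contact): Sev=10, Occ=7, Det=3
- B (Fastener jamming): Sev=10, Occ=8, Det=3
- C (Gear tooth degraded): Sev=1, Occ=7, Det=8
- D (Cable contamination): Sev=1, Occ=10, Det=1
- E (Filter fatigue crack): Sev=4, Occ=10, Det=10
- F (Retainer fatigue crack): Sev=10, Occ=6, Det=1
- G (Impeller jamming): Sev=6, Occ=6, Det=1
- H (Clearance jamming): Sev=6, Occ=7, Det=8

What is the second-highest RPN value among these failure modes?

336

RPN = Severity × Occurrence × Detection:
  A: 10 × 7 × 3 = 210
  B: 10 × 8 × 3 = 240
  C: 1 × 7 × 8 = 56
  D: 1 × 10 × 1 = 10
  E: 4 × 10 × 10 = 400
  F: 10 × 6 × 1 = 60
  G: 6 × 6 × 1 = 36
  H: 6 × 7 × 8 = 336
Sorted descending: 400, 336, 240, 210, 60, 56, 36, 10.
The second-highest RPN is 336 (H).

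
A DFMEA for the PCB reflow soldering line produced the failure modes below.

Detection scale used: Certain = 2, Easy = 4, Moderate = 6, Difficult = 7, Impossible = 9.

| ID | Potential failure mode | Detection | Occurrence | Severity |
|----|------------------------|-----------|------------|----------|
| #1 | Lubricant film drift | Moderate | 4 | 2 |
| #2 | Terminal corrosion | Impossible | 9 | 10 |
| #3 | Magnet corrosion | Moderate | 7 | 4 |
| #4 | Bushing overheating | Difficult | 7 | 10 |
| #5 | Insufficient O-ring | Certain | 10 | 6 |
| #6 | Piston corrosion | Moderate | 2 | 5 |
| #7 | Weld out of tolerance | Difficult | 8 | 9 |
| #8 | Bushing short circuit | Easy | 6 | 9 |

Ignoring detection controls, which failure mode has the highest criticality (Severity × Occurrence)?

Criticality = Severity × Occurrence:
  #1: 2 × 4 = 8
  #2: 10 × 9 = 90
  #3: 4 × 7 = 28
  #4: 10 × 7 = 70
  #5: 6 × 10 = 60
  #6: 5 × 2 = 10
  #7: 9 × 8 = 72
  #8: 9 × 6 = 54
Highest criticality is 90 → #2.

#2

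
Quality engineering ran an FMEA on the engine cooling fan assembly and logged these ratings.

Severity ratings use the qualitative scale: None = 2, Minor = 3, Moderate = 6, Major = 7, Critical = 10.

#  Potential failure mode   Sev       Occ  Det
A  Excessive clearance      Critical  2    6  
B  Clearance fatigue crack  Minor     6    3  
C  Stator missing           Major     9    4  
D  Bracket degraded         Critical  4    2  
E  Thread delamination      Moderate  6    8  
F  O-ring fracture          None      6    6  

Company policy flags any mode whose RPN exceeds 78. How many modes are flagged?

RPN = Severity × Occurrence × Detection:
  A: 10 × 2 × 6 = 120
  B: 3 × 6 × 3 = 54
  C: 7 × 9 × 4 = 252
  D: 10 × 4 × 2 = 80
  E: 6 × 6 × 8 = 288
  F: 2 × 6 × 6 = 72
Modes with RPN > 78: A (120), C (252), D (80), E (288) → 4.

4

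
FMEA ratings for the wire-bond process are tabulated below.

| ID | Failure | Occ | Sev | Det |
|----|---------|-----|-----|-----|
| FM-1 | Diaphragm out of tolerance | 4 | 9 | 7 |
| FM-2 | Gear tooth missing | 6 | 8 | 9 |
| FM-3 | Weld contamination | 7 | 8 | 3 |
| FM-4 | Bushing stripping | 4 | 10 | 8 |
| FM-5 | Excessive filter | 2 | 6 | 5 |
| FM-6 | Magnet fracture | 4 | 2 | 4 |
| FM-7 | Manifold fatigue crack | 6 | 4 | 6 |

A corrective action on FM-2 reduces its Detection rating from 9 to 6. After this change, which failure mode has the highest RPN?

FM-4

RPN = Severity × Occurrence × Detection:
  FM-1: 9 × 4 × 7 = 252
  FM-2: 8 × 6 × 9 = 432
  FM-3: 8 × 7 × 3 = 168
  FM-4: 10 × 4 × 8 = 320
  FM-5: 6 × 2 × 5 = 60
  FM-6: 2 × 4 × 4 = 32
  FM-7: 4 × 6 × 6 = 144
After action: FM-2 → 8 × 6 × 6 = 288.
Revised RPNs: FM-4=320, FM-2=288, FM-1=252, FM-3=168, FM-7=144, FM-5=60, FM-6=32.
Highest is now FM-4 (320).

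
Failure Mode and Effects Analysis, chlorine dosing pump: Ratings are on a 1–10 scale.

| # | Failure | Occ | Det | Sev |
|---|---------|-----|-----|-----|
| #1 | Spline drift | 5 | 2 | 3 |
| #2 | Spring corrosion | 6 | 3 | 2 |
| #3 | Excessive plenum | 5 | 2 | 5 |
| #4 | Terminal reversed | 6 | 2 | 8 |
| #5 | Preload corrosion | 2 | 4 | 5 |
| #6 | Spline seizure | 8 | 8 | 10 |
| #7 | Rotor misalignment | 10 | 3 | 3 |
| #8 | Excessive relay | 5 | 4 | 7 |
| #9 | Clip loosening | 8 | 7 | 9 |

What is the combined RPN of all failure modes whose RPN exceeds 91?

RPN = Severity × Occurrence × Detection:
  #1: 3 × 5 × 2 = 30
  #2: 2 × 6 × 3 = 36
  #3: 5 × 5 × 2 = 50
  #4: 8 × 6 × 2 = 96
  #5: 5 × 2 × 4 = 40
  #6: 10 × 8 × 8 = 640
  #7: 3 × 10 × 3 = 90
  #8: 7 × 5 × 4 = 140
  #9: 9 × 8 × 7 = 504
RPN > 91: #4 (96), #6 (640), #8 (140), #9 (504).
Sum: 96 + 640 + 140 + 504 = 1380.

1380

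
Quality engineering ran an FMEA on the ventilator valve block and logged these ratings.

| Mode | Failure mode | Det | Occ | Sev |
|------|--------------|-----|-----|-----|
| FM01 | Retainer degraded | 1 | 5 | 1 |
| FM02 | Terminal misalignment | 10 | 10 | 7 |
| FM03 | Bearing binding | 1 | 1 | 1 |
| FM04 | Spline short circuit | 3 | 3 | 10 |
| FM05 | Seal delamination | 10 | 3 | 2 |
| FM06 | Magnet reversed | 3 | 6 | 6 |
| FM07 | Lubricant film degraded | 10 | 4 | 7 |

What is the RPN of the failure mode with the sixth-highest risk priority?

5

RPN = Severity × Occurrence × Detection:
  FM01: 1 × 5 × 1 = 5
  FM02: 7 × 10 × 10 = 700
  FM03: 1 × 1 × 1 = 1
  FM04: 10 × 3 × 3 = 90
  FM05: 2 × 3 × 10 = 60
  FM06: 6 × 6 × 3 = 108
  FM07: 7 × 4 × 10 = 280
Sorted descending: 700, 280, 108, 90, 60, 5, 1.
The sixth-highest RPN is 5 (FM01).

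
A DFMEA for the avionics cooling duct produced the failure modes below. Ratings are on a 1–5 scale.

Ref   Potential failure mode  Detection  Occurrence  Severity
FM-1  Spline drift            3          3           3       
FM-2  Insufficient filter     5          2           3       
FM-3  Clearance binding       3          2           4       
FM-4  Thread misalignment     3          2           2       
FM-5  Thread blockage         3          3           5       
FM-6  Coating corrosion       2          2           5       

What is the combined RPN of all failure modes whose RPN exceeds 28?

75

RPN = Severity × Occurrence × Detection:
  FM-1: 3 × 3 × 3 = 27
  FM-2: 3 × 2 × 5 = 30
  FM-3: 4 × 2 × 3 = 24
  FM-4: 2 × 2 × 3 = 12
  FM-5: 5 × 3 × 3 = 45
  FM-6: 5 × 2 × 2 = 20
RPN > 28: FM-2 (30), FM-5 (45).
Sum: 30 + 45 = 75.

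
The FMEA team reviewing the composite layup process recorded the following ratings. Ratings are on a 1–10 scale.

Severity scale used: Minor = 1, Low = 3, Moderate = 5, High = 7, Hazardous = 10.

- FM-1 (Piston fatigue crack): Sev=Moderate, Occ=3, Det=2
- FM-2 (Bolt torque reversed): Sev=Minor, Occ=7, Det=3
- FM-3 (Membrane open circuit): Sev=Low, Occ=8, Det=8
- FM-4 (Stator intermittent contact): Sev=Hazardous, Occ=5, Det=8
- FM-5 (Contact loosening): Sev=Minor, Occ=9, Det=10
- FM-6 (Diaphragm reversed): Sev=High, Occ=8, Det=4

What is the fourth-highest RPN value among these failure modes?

90

RPN = Severity × Occurrence × Detection:
  FM-1: 5 × 3 × 2 = 30
  FM-2: 1 × 7 × 3 = 21
  FM-3: 3 × 8 × 8 = 192
  FM-4: 10 × 5 × 8 = 400
  FM-5: 1 × 9 × 10 = 90
  FM-6: 7 × 8 × 4 = 224
Sorted descending: 400, 224, 192, 90, 30, 21.
The fourth-highest RPN is 90 (FM-5).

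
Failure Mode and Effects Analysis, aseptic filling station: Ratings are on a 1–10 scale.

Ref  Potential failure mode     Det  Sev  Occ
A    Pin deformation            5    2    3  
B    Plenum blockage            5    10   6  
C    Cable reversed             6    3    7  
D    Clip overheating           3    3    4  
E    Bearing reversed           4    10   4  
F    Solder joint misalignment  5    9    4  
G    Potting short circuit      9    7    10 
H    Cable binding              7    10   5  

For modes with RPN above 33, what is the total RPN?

1782

RPN = Severity × Occurrence × Detection:
  A: 2 × 3 × 5 = 30
  B: 10 × 6 × 5 = 300
  C: 3 × 7 × 6 = 126
  D: 3 × 4 × 3 = 36
  E: 10 × 4 × 4 = 160
  F: 9 × 4 × 5 = 180
  G: 7 × 10 × 9 = 630
  H: 10 × 5 × 7 = 350
RPN > 33: B (300), C (126), D (36), E (160), F (180), G (630), H (350).
Sum: 300 + 126 + 36 + 160 + 180 + 630 + 350 = 1782.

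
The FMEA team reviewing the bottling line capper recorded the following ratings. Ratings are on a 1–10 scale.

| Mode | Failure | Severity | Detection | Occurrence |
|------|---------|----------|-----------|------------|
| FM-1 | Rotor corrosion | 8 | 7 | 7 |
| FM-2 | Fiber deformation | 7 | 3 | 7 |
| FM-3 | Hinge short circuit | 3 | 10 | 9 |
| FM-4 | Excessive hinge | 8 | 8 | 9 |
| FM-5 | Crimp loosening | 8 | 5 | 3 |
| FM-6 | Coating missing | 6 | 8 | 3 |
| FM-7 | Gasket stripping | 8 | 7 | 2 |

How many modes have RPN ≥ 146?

RPN = Severity × Occurrence × Detection:
  FM-1: 8 × 7 × 7 = 392
  FM-2: 7 × 7 × 3 = 147
  FM-3: 3 × 9 × 10 = 270
  FM-4: 8 × 9 × 8 = 576
  FM-5: 8 × 3 × 5 = 120
  FM-6: 6 × 3 × 8 = 144
  FM-7: 8 × 2 × 7 = 112
Modes with RPN ≥ 146: FM-1 (392), FM-2 (147), FM-3 (270), FM-4 (576) → 4.

4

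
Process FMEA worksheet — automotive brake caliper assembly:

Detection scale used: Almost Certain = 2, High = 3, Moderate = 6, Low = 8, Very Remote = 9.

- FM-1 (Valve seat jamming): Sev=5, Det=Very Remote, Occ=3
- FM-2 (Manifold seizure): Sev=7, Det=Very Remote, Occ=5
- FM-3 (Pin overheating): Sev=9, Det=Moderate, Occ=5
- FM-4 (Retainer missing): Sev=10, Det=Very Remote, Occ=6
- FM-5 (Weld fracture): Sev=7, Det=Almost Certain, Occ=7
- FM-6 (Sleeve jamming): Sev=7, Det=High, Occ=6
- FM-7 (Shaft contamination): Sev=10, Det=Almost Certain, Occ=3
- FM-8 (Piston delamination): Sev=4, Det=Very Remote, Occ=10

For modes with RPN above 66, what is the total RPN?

RPN = Severity × Occurrence × Detection:
  FM-1: 5 × 3 × 9 = 135
  FM-2: 7 × 5 × 9 = 315
  FM-3: 9 × 5 × 6 = 270
  FM-4: 10 × 6 × 9 = 540
  FM-5: 7 × 7 × 2 = 98
  FM-6: 7 × 6 × 3 = 126
  FM-7: 10 × 3 × 2 = 60
  FM-8: 4 × 10 × 9 = 360
RPN > 66: FM-1 (135), FM-2 (315), FM-3 (270), FM-4 (540), FM-5 (98), FM-6 (126), FM-8 (360).
Sum: 135 + 315 + 270 + 540 + 98 + 126 + 360 = 1844.

1844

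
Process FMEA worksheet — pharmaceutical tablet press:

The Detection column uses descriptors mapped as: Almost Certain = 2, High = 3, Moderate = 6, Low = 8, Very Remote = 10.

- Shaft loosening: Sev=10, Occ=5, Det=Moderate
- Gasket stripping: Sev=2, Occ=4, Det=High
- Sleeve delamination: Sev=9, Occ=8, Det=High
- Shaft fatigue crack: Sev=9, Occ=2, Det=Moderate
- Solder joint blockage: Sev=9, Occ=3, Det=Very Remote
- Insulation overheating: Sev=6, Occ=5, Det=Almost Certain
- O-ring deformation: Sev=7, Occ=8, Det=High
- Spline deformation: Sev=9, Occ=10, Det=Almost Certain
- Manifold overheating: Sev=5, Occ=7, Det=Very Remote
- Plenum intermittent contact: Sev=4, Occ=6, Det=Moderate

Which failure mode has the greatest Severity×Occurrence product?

Criticality = Severity × Occurrence:
  Shaft loosening: 10 × 5 = 50
  Gasket stripping: 2 × 4 = 8
  Sleeve delamination: 9 × 8 = 72
  Shaft fatigue crack: 9 × 2 = 18
  Solder joint blockage: 9 × 3 = 27
  Insulation overheating: 6 × 5 = 30
  O-ring deformation: 7 × 8 = 56
  Spline deformation: 9 × 10 = 90
  Manifold overheating: 5 × 7 = 35
  Plenum intermittent contact: 4 × 6 = 24
Highest criticality is 90 → Spline deformation.

Spline deformation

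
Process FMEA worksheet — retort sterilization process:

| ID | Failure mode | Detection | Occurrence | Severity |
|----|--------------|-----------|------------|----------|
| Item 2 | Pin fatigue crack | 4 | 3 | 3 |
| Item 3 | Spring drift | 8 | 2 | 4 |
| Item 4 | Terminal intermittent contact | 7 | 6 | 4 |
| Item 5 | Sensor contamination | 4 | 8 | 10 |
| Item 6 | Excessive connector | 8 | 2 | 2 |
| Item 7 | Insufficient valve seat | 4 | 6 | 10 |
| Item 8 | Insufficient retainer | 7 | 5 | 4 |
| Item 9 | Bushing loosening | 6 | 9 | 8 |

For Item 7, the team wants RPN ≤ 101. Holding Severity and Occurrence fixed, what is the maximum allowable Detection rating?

1

Item 7: S=10, O=6, D=4 → current RPN = 240.
Fixed product = 60. Need 60 × D ≤ 101, so D ≤ 101/60 = 1.68.
Maximum integer Detection rating = 1 (gives RPN 60; D=2 would give 120 > 101).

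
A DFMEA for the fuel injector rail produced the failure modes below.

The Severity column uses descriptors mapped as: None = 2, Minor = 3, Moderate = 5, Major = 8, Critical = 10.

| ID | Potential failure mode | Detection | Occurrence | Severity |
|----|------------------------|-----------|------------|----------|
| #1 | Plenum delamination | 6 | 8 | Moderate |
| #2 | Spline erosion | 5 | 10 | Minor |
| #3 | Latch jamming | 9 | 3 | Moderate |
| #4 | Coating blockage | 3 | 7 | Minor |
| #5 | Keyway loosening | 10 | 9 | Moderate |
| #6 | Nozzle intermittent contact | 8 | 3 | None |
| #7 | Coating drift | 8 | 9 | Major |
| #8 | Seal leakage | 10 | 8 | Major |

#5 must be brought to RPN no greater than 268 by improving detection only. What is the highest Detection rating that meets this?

#5: S=5, O=9, D=10 → current RPN = 450.
Fixed product = 45. Need 45 × D ≤ 268, so D ≤ 268/45 = 5.96.
Maximum integer Detection rating = 5 (gives RPN 225; D=6 would give 270 > 268).

5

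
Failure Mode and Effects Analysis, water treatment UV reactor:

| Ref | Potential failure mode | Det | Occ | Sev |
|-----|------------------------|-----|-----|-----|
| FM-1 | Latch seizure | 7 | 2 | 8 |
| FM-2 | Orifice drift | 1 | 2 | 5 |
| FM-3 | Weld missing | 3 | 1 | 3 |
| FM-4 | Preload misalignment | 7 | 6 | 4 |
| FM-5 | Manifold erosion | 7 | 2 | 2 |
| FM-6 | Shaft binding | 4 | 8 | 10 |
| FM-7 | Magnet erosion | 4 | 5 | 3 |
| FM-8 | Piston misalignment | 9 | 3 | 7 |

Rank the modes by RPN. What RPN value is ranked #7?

RPN = Severity × Occurrence × Detection:
  FM-1: 8 × 2 × 7 = 112
  FM-2: 5 × 2 × 1 = 10
  FM-3: 3 × 1 × 3 = 9
  FM-4: 4 × 6 × 7 = 168
  FM-5: 2 × 2 × 7 = 28
  FM-6: 10 × 8 × 4 = 320
  FM-7: 3 × 5 × 4 = 60
  FM-8: 7 × 3 × 9 = 189
Sorted descending: 320, 189, 168, 112, 60, 28, 10, 9.
The seventh-highest RPN is 10 (FM-2).

10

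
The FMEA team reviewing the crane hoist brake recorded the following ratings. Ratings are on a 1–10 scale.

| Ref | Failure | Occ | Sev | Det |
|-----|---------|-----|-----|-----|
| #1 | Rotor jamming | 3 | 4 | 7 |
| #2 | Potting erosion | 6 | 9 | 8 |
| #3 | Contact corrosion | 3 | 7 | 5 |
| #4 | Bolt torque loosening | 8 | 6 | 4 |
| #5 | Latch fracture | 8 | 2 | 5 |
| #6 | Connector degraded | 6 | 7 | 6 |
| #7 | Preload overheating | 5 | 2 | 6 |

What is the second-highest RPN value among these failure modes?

252

RPN = Severity × Occurrence × Detection:
  #1: 4 × 3 × 7 = 84
  #2: 9 × 6 × 8 = 432
  #3: 7 × 3 × 5 = 105
  #4: 6 × 8 × 4 = 192
  #5: 2 × 8 × 5 = 80
  #6: 7 × 6 × 6 = 252
  #7: 2 × 5 × 6 = 60
Sorted descending: 432, 252, 192, 105, 84, 80, 60.
The second-highest RPN is 252 (#6).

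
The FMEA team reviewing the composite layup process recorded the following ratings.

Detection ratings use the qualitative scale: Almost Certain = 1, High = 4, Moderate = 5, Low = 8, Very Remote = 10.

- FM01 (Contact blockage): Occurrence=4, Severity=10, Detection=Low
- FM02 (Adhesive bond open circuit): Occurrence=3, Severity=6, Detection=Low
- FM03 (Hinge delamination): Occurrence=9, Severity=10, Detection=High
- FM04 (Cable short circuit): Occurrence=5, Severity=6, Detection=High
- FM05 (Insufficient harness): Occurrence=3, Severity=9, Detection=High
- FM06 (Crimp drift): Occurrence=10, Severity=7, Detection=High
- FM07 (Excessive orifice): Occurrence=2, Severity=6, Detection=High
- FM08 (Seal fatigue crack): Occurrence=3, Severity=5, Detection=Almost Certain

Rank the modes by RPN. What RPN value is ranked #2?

RPN = Severity × Occurrence × Detection:
  FM01: 10 × 4 × 8 = 320
  FM02: 6 × 3 × 8 = 144
  FM03: 10 × 9 × 4 = 360
  FM04: 6 × 5 × 4 = 120
  FM05: 9 × 3 × 4 = 108
  FM06: 7 × 10 × 4 = 280
  FM07: 6 × 2 × 4 = 48
  FM08: 5 × 3 × 1 = 15
Sorted descending: 360, 320, 280, 144, 120, 108, 48, 15.
The second-highest RPN is 320 (FM01).

320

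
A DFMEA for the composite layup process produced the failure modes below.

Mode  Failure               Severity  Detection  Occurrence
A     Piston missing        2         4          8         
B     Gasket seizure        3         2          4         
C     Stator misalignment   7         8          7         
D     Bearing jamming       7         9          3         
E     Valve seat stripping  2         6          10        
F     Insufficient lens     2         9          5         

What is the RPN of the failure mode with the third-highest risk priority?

RPN = Severity × Occurrence × Detection:
  A: 2 × 8 × 4 = 64
  B: 3 × 4 × 2 = 24
  C: 7 × 7 × 8 = 392
  D: 7 × 3 × 9 = 189
  E: 2 × 10 × 6 = 120
  F: 2 × 5 × 9 = 90
Sorted descending: 392, 189, 120, 90, 64, 24.
The third-highest RPN is 120 (E).

120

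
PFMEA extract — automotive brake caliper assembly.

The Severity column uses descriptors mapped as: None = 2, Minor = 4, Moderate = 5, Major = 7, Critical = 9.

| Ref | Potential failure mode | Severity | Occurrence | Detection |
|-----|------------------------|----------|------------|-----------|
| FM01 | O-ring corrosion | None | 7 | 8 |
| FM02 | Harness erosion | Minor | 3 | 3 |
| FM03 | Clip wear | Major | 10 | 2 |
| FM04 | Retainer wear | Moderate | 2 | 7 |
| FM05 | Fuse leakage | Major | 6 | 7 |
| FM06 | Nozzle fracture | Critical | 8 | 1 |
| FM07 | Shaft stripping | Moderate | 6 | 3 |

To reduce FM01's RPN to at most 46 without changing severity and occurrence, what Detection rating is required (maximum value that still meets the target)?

FM01: S=2, O=7, D=8 → current RPN = 112.
Fixed product = 14. Need 14 × D ≤ 46, so D ≤ 46/14 = 3.29.
Maximum integer Detection rating = 3 (gives RPN 42; D=4 would give 56 > 46).

3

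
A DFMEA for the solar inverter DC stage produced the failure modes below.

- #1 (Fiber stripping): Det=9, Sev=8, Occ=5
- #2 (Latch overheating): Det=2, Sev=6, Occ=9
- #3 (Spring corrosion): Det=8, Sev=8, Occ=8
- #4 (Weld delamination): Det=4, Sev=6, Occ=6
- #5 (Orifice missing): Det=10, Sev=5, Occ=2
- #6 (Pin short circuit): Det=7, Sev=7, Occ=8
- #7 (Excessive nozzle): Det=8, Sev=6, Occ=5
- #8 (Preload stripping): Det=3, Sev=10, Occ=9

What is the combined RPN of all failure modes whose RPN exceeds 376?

RPN = Severity × Occurrence × Detection:
  #1: 8 × 5 × 9 = 360
  #2: 6 × 9 × 2 = 108
  #3: 8 × 8 × 8 = 512
  #4: 6 × 6 × 4 = 144
  #5: 5 × 2 × 10 = 100
  #6: 7 × 8 × 7 = 392
  #7: 6 × 5 × 8 = 240
  #8: 10 × 9 × 3 = 270
RPN > 376: #3 (512), #6 (392).
Sum: 512 + 392 = 904.

904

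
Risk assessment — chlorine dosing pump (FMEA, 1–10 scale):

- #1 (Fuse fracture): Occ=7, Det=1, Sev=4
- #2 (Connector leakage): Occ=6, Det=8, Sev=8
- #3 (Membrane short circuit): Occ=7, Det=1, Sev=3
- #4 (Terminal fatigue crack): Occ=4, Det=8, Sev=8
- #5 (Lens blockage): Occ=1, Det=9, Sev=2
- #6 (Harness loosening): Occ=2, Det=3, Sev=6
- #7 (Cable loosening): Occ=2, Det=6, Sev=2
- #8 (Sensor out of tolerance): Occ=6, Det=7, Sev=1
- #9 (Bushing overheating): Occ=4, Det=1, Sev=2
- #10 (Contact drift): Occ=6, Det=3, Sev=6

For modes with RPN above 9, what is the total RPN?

917

RPN = Severity × Occurrence × Detection:
  #1: 4 × 7 × 1 = 28
  #2: 8 × 6 × 8 = 384
  #3: 3 × 7 × 1 = 21
  #4: 8 × 4 × 8 = 256
  #5: 2 × 1 × 9 = 18
  #6: 6 × 2 × 3 = 36
  #7: 2 × 2 × 6 = 24
  #8: 1 × 6 × 7 = 42
  #9: 2 × 4 × 1 = 8
  #10: 6 × 6 × 3 = 108
RPN > 9: #1 (28), #2 (384), #3 (21), #4 (256), #5 (18), #6 (36), #7 (24), #8 (42), #10 (108).
Sum: 28 + 384 + 21 + 256 + 18 + 36 + 24 + 42 + 108 = 917.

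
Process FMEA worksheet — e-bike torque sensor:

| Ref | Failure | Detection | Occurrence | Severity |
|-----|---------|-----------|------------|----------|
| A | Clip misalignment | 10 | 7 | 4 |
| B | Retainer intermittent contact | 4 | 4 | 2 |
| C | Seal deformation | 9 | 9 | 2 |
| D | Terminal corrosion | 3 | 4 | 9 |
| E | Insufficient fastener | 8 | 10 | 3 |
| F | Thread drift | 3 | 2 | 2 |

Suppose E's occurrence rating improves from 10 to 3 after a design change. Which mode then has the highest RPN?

A

RPN = Severity × Occurrence × Detection:
  A: 4 × 7 × 10 = 280
  B: 2 × 4 × 4 = 32
  C: 2 × 9 × 9 = 162
  D: 9 × 4 × 3 = 108
  E: 3 × 10 × 8 = 240
  F: 2 × 2 × 3 = 12
After action: E → 3 × 3 × 8 = 72.
Revised RPNs: A=280, C=162, D=108, E=72, B=32, F=12.
Highest is now A (280).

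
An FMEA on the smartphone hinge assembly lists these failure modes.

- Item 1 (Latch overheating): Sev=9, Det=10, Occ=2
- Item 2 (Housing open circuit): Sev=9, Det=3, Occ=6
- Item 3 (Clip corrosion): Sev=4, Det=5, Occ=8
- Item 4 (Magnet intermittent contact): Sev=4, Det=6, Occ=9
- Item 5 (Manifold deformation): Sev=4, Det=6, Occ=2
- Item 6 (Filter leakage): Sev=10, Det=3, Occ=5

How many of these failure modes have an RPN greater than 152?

RPN = Severity × Occurrence × Detection:
  Item 1: 9 × 2 × 10 = 180
  Item 2: 9 × 6 × 3 = 162
  Item 3: 4 × 8 × 5 = 160
  Item 4: 4 × 9 × 6 = 216
  Item 5: 4 × 2 × 6 = 48
  Item 6: 10 × 5 × 3 = 150
Modes with RPN > 152: Item 1 (180), Item 2 (162), Item 3 (160), Item 4 (216) → 4.

4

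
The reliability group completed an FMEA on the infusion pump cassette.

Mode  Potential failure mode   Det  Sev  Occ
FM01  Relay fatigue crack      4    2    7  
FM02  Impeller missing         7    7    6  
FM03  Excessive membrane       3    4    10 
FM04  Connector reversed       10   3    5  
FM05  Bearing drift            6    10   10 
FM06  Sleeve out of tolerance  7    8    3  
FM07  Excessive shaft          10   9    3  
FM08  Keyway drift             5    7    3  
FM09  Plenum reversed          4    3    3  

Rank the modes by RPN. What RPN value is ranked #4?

168

RPN = Severity × Occurrence × Detection:
  FM01: 2 × 7 × 4 = 56
  FM02: 7 × 6 × 7 = 294
  FM03: 4 × 10 × 3 = 120
  FM04: 3 × 5 × 10 = 150
  FM05: 10 × 10 × 6 = 600
  FM06: 8 × 3 × 7 = 168
  FM07: 9 × 3 × 10 = 270
  FM08: 7 × 3 × 5 = 105
  FM09: 3 × 3 × 4 = 36
Sorted descending: 600, 294, 270, 168, 150, 120, 105, 56, 36.
The fourth-highest RPN is 168 (FM06).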